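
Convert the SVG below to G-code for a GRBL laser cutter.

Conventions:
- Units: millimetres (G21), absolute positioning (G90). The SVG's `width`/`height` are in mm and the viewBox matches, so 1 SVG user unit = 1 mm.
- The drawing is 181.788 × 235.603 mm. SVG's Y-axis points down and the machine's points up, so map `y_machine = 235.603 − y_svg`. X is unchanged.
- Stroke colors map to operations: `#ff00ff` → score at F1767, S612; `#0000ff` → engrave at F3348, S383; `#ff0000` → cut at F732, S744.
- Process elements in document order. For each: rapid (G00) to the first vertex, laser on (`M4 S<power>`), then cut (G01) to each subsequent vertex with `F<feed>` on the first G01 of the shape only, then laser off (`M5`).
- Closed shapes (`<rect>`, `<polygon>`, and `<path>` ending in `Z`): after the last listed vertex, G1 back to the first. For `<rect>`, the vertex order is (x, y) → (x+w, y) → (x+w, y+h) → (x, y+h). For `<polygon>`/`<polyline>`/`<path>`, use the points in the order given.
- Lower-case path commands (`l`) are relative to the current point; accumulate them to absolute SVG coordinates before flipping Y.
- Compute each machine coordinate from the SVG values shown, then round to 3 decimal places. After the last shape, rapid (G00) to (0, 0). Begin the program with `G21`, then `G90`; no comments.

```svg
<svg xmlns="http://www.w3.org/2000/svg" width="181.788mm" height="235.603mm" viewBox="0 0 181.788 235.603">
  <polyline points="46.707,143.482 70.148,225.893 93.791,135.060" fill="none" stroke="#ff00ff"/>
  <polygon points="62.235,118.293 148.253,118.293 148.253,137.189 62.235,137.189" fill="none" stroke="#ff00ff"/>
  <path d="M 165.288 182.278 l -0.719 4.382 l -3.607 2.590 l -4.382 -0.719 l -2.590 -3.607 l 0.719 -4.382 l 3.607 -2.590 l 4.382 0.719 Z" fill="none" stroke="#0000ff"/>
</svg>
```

G21
G90
G00 X46.707 Y92.121
M4 S612
G01 X70.148 Y9.710 F1767
G01 X93.791 Y100.543
M5
G00 X62.235 Y117.310
M4 S612
G01 X148.253 Y117.310 F1767
G01 X148.253 Y98.414
G01 X62.235 Y98.414
G01 X62.235 Y117.310
M5
G00 X165.288 Y53.325
M4 S383
G01 X164.569 Y48.943 F3348
G01 X160.962 Y46.353
G01 X156.580 Y47.072
G01 X153.990 Y50.679
G01 X154.709 Y55.061
G01 X158.316 Y57.651
G01 X162.698 Y56.932
G01 X165.288 Y53.325
M5
G00 X0.000 Y0.000

1 u = 1 mm; y_m = 235.603 − y.

[1] `<polyline>` open polyline, #ff00ff→score S612 F1767: (46.707,92.121) → (70.148,9.710) → (93.791,100.543)

[2] `<polygon>` rectangle, #ff00ff→score S612 F1767: (62.235,117.310) → (148.253,117.310) → (148.253,98.414) → (62.235,98.414) → (62.235,117.310) (closed)

[3] `<path>` regular polygon, #0000ff→engrave S383 F3348: (165.288,53.325) → (164.569,48.943) → (160.962,46.353) → (156.580,47.072) → (153.990,50.679) → (154.709,55.061) → (158.316,57.651) → (162.698,56.932) → (165.288,53.325) (closed)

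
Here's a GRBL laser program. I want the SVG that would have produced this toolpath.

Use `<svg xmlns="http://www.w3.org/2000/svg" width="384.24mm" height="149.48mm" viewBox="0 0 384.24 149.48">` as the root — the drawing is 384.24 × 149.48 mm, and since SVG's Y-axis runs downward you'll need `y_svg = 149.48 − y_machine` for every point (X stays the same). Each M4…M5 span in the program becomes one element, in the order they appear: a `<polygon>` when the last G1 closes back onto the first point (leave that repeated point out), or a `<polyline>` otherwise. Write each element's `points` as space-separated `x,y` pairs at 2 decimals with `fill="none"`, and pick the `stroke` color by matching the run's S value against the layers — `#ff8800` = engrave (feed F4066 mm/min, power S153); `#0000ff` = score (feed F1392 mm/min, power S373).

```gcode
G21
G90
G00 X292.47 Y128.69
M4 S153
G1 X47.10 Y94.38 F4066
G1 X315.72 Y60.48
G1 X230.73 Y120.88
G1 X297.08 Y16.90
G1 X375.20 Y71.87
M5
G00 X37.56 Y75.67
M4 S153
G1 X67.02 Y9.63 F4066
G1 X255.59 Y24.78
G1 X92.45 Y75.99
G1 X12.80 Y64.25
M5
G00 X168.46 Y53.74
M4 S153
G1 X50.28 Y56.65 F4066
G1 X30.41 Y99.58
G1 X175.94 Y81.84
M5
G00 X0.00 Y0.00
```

Each laser-on run becomes one SVG element. Flip Y back into SVG space with y_svg = 149.48 − y_machine. Every run uses S153, so all elements get stroke `#ff8800` (engrave).

Run 1: The run is open, so emit a `<polyline>` with points (Y-flipped): 292.47,20.79 47.10,55.10 315.72,89.00 230.73,28.60 297.08,132.58 375.20,77.61.

Run 2: The run is open, so emit a `<polyline>` with points (Y-flipped): 37.56,73.81 67.02,139.85 255.59,124.70 92.45,73.49 12.80,85.23.

Run 3: The run is open, so emit a `<polyline>` with points (Y-flipped): 168.46,95.74 50.28,92.83 30.41,49.90 175.94,67.64.

<svg xmlns="http://www.w3.org/2000/svg" width="384.24mm" height="149.48mm" viewBox="0 0 384.24 149.48">
  <polyline points="292.47,20.79 47.10,55.10 315.72,89.00 230.73,28.60 297.08,132.58 375.20,77.61" fill="none" stroke="#ff8800"/>
  <polyline points="37.56,73.81 67.02,139.85 255.59,124.70 92.45,73.49 12.80,85.23" fill="none" stroke="#ff8800"/>
  <polyline points="168.46,95.74 50.28,92.83 30.41,49.90 175.94,67.64" fill="none" stroke="#ff8800"/>
</svg>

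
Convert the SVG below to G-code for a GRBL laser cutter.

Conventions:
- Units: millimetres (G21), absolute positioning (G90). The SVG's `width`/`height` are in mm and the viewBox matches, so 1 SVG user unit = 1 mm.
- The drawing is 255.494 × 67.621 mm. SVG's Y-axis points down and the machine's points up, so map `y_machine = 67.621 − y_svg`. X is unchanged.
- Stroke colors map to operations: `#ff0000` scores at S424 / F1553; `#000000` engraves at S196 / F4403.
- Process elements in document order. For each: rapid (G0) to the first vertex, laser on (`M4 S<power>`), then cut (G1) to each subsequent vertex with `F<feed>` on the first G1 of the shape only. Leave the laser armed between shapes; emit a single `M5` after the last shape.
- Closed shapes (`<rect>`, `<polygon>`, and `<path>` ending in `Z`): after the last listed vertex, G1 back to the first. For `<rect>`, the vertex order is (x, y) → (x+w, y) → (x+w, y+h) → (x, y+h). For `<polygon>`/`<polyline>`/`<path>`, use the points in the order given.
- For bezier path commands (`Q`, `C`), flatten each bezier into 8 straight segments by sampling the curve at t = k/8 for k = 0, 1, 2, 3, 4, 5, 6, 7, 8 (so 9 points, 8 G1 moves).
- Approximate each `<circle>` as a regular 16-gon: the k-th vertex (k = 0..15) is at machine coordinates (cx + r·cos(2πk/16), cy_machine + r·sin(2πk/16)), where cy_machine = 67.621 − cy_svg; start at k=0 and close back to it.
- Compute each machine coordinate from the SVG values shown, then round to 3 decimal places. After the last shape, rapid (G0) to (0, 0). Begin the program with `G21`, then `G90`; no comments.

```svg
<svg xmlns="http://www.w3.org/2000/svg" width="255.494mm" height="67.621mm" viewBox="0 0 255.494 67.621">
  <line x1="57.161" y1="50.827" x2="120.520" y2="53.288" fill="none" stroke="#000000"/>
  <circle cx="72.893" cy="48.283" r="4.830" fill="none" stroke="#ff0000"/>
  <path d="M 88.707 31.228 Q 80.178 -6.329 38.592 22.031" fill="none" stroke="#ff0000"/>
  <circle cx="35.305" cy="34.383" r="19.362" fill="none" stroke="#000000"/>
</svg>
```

G21
G90
G0 X57.161 Y16.794
M4 S196
G1 X120.520 Y14.333 F4403
G0 X77.723 Y19.338
M4 S424
G1 X77.355 Y21.186 F1553
G1 X76.308 Y22.753
G1 X74.741 Y23.800
G1 X72.893 Y24.168
G1 X71.045 Y23.800
G1 X69.478 Y22.753
G1 X68.431 Y21.186
G1 X68.063 Y19.338
G1 X68.431 Y17.490
G1 X69.478 Y15.923
G1 X71.045 Y14.876
G1 X72.893 Y14.508
G1 X74.741 Y14.876
G1 X76.308 Y15.923
G1 X77.355 Y17.490
G1 X77.723 Y19.338
G0 X88.707 Y36.393
M4 S424
G1 X86.058 Y44.752 F1553
G1 X82.376 Y51.052
G1 X77.662 Y55.291
G1 X71.914 Y57.471
G1 X65.133 Y57.590
G1 X57.319 Y55.650
G1 X48.472 Y51.650
G1 X38.592 Y45.590
G0 X54.667 Y33.238
M4 S196
G1 X53.193 Y40.648 F4403
G1 X48.996 Y46.929
G1 X42.715 Y51.126
G1 X35.305 Y52.600
G1 X27.895 Y51.126
G1 X21.614 Y46.929
G1 X17.417 Y40.648
G1 X15.943 Y33.238
G1 X17.417 Y25.828
G1 X21.614 Y19.547
G1 X27.895 Y15.350
G1 X35.305 Y13.876
G1 X42.715 Y15.350
G1 X48.996 Y19.547
G1 X53.193 Y25.828
G1 X54.667 Y33.238
M5
G0 X0.000 Y0.000

Since the viewBox matches the mm dimensions, user units are millimetres directly. The only transform is the Y-flip y_m = 67.621 − y_svg.

Shape 1 is a line segment drawn with `<line>`. Its stroke #000000 means engrave at S196, F4403. After flipping Y the toolpath is (57.161,16.794) → (120.520,14.333).

Shape 2 is a circle drawn with `<circle>`. Its stroke #ff0000 means score at S424, F1553. After flipping Y the toolpath is (77.723,19.338) → (77.355,21.186) → (76.308,22.753) → (74.741,23.800) → (72.893,24.168) → (71.045,23.800) → (69.478,22.753) → (68.431,21.186) → (68.063,19.338) → (68.431,17.490) → (69.478,15.923) → (71.045,14.876) → (72.893,14.508) → (74.741,14.876) → (76.308,15.923) → (77.355,17.490) → (77.723,19.338), returning to the start.

Shape 3 is a quadratic bezier drawn with `<path>`. Its stroke #ff0000 means score at S424, F1553. After flipping Y the toolpath is (88.707,36.393) → (86.058,44.752) → (82.376,51.052) → (77.662,55.291) → (71.914,57.471) → (65.133,57.590) → (57.319,55.650) → (48.472,51.650) → (38.592,45.590).

Shape 4 is a circle drawn with `<circle>`. Its stroke #000000 means engrave at S196, F4403. After flipping Y the toolpath is (54.667,33.238) → (53.193,40.648) → (48.996,46.929) → (42.715,51.126) → (35.305,52.600) → (27.895,51.126) → (21.614,46.929) → (17.417,40.648) → (15.943,33.238) → (17.417,25.828) → (21.614,19.547) → (27.895,15.350) → (35.305,13.876) → (42.715,15.350) → (48.996,19.547) → (53.193,25.828) → (54.667,33.238), returning to the start.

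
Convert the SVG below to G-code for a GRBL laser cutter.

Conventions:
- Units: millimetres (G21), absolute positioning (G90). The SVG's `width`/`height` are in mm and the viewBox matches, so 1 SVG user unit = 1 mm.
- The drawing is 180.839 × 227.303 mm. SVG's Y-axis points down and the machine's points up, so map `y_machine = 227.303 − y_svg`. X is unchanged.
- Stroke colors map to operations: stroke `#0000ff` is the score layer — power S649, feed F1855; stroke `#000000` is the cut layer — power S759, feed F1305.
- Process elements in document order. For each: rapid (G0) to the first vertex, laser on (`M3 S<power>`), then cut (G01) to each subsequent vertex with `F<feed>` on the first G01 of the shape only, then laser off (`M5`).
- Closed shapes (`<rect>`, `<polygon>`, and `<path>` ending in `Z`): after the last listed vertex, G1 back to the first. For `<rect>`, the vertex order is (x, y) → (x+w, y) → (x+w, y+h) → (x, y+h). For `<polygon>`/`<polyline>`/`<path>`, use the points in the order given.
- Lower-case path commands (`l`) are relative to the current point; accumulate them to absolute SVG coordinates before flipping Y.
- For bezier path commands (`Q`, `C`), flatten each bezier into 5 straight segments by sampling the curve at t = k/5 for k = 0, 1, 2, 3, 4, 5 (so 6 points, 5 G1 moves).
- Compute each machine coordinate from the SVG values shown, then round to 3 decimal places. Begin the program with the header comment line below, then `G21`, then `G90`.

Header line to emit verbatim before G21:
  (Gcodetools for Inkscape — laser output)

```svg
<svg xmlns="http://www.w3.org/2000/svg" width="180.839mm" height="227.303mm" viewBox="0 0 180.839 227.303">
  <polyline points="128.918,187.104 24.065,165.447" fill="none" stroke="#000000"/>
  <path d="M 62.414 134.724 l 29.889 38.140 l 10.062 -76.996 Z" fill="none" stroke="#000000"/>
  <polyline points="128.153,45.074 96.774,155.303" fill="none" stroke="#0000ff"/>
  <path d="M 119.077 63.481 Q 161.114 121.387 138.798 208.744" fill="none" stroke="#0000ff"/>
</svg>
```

(Gcodetools for Inkscape — laser output)
G21
G90
G0 X128.918 Y40.199
M3 S759
G01 X24.065 Y61.856 F1305
M5
G0 X62.414 Y92.579
M3 S759
G01 X92.303 Y54.439 F1305
G01 X102.365 Y131.435
G01 X62.414 Y92.579
M5
G0 X128.153 Y182.229
M3 S649
G01 X96.774 Y72.000 F1855
M5
G0 X119.077 Y163.822
M3 S649
G01 X133.318 Y139.482 F1855
G01 X142.410 Y112.785
G01 X146.354 Y83.732
G01 X145.150 Y52.324
G01 X138.798 Y18.559
M5

Since the viewBox matches the mm dimensions, user units are millimetres directly. The only transform is the Y-flip y_m = 227.303 − y_svg.

Shape 1 is a line segment drawn with `<polyline>`. Its stroke #000000 means cut at S759, F1305. After flipping Y the toolpath is (128.918,40.199) → (24.065,61.856).

Shape 2 is a closed polygon drawn with `<path>`. Its stroke #000000 means cut at S759, F1305. After flipping Y the toolpath is (62.414,92.579) → (92.303,54.439) → (102.365,131.435) → (62.414,92.579), returning to the start.

Shape 3 is a line segment drawn with `<polyline>`. Its stroke #0000ff means score at S649, F1855. After flipping Y the toolpath is (128.153,182.229) → (96.774,72.000).

Shape 4 is a quadratic bezier drawn with `<path>`. Its stroke #0000ff means score at S649, F1855. After flipping Y the toolpath is (119.077,163.822) → (133.318,139.482) → (142.410,112.785) → (146.354,83.732) → (145.150,52.324) → (138.798,18.559).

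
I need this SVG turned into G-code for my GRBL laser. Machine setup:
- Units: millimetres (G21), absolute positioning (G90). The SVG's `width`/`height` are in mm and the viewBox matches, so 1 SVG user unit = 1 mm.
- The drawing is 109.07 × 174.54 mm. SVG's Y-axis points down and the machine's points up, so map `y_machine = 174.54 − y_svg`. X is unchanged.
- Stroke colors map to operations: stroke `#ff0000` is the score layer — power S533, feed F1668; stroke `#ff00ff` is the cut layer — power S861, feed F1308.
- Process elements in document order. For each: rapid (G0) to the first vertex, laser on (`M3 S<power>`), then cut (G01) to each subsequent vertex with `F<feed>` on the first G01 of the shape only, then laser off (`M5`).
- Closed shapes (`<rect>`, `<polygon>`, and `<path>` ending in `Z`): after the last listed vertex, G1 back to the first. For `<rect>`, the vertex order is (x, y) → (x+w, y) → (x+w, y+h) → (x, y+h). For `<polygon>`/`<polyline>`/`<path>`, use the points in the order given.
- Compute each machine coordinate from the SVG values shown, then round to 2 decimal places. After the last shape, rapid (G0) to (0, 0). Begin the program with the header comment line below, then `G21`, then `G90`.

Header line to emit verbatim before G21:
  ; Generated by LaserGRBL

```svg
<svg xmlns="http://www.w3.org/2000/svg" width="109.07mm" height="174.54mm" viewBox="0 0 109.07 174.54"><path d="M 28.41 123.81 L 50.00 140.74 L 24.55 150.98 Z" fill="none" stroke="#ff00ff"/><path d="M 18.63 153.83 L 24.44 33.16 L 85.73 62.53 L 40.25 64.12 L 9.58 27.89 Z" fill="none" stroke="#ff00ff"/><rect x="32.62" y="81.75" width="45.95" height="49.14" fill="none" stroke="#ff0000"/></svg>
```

; Generated by LaserGRBL
G21
G90
G0 X28.41 Y50.73
M3 S861
G01 X50.00 Y33.80 F1308
G01 X24.55 Y23.56
G01 X28.41 Y50.73
M5
G0 X18.63 Y20.71
M3 S861
G01 X24.44 Y141.38 F1308
G01 X85.73 Y112.01
G01 X40.25 Y110.42
G01 X9.58 Y146.65
G01 X18.63 Y20.71
M5
G0 X32.62 Y92.79
M3 S533
G01 X78.57 Y92.79 F1668
G01 X78.57 Y43.65
G01 X32.62 Y43.65
G01 X32.62 Y92.79
M5
G0 X0.00 Y0.00

1 u = 1 mm; y_m = 174.54 − y.

[1] `<path>` regular polygon, #ff00ff→cut S861 F1308: (28.41,50.73) → (50.00,33.80) → (24.55,23.56) → (28.41,50.73) (closed)

[2] `<path>` closed polygon, #ff00ff→cut S861 F1308: (18.63,20.71) → (24.44,141.38) → (85.73,112.01) → (40.25,110.42) → (9.58,146.65) → (18.63,20.71) (closed)

[3] `<rect>` rectangle, #ff0000→score S533 F1668: (32.62,92.79) → (78.57,92.79) → (78.57,43.65) → (32.62,43.65) → (32.62,92.79) (closed)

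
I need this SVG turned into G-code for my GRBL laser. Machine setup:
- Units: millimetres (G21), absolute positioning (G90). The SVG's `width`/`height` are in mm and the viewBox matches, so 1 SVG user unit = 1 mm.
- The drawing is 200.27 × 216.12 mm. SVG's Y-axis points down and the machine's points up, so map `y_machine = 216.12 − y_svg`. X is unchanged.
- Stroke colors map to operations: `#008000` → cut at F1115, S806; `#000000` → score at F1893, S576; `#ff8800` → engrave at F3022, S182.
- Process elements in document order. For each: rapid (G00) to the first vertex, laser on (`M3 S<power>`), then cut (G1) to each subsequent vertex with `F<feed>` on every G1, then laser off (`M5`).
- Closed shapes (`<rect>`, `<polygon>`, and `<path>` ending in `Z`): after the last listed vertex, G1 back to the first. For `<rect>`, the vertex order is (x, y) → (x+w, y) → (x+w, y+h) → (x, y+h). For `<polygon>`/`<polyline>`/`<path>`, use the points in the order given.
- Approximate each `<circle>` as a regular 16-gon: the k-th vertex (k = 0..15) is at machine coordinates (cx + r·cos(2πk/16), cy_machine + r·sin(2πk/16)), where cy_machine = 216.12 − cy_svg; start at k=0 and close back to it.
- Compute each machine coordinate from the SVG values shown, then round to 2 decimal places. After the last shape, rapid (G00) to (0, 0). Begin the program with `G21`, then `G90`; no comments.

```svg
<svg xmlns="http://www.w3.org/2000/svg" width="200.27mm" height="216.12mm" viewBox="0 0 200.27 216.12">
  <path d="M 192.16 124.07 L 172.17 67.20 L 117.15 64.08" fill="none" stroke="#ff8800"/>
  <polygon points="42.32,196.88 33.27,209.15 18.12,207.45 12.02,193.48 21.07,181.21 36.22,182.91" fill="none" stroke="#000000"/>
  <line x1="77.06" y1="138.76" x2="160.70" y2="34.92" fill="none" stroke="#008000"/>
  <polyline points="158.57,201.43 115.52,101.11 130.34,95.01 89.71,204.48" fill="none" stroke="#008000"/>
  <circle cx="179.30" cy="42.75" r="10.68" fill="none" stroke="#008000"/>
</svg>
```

G21
G90
G00 X192.16 Y92.05
M3 S182
G1 X172.17 Y148.92 F3022
G1 X117.15 Y152.04 F3022
M5
G00 X42.32 Y19.24
M3 S576
G1 X33.27 Y6.97 F1893
G1 X18.12 Y8.67 F1893
G1 X12.02 Y22.64 F1893
G1 X21.07 Y34.91 F1893
G1 X36.22 Y33.21 F1893
G1 X42.32 Y19.24 F1893
M5
G00 X77.06 Y77.36
M3 S806
G1 X160.70 Y181.20 F1115
M5
G00 X158.57 Y14.69
M3 S806
G1 X115.52 Y115.01 F1115
G1 X130.34 Y121.11 F1115
G1 X89.71 Y11.64 F1115
M5
G00 X189.98 Y173.37
M3 S806
G1 X189.17 Y177.46 F1115
G1 X186.85 Y180.92 F1115
G1 X183.39 Y183.24 F1115
G1 X179.30 Y184.05 F1115
G1 X175.21 Y183.24 F1115
G1 X171.75 Y180.92 F1115
G1 X169.43 Y177.46 F1115
G1 X168.62 Y173.37 F1115
G1 X169.43 Y169.28 F1115
G1 X171.75 Y165.82 F1115
G1 X175.21 Y163.50 F1115
G1 X179.30 Y162.69 F1115
G1 X183.39 Y163.50 F1115
G1 X186.85 Y165.82 F1115
G1 X189.17 Y169.28 F1115
G1 X189.98 Y173.37 F1115
M5
G00 X0.00 Y0.00

Since the viewBox matches the mm dimensions, user units are millimetres directly. The only transform is the Y-flip y_m = 216.12 − y_svg.

Shape 1 is a open polyline drawn with `<path>`. Its stroke #ff8800 means engrave at S182, F3022. After flipping Y the toolpath is (192.16,92.05) → (172.17,148.92) → (117.15,152.04).

Shape 2 is a regular polygon drawn with `<polygon>`. Its stroke #000000 means score at S576, F1893. After flipping Y the toolpath is (42.32,19.24) → (33.27,6.97) → (18.12,8.67) → (12.02,22.64) → (21.07,34.91) → (36.22,33.21) → (42.32,19.24), returning to the start.

Shape 3 is a line segment drawn with `<line>`. Its stroke #008000 means cut at S806, F1115. After flipping Y the toolpath is (77.06,77.36) → (160.70,181.20).

Shape 4 is a open polyline drawn with `<polyline>`. Its stroke #008000 means cut at S806, F1115. After flipping Y the toolpath is (158.57,14.69) → (115.52,115.01) → (130.34,121.11) → (89.71,11.64).

Shape 5 is a circle drawn with `<circle>`. Its stroke #008000 means cut at S806, F1115. After flipping Y the toolpath is (189.98,173.37) → (189.17,177.46) → (186.85,180.92) → (183.39,183.24) → (179.30,184.05) → (175.21,183.24) → (171.75,180.92) → (169.43,177.46) → (168.62,173.37) → (169.43,169.28) → (171.75,165.82) → (175.21,163.50) → (179.30,162.69) → (183.39,163.50) → (186.85,165.82) → (189.17,169.28) → (189.98,173.37), returning to the start.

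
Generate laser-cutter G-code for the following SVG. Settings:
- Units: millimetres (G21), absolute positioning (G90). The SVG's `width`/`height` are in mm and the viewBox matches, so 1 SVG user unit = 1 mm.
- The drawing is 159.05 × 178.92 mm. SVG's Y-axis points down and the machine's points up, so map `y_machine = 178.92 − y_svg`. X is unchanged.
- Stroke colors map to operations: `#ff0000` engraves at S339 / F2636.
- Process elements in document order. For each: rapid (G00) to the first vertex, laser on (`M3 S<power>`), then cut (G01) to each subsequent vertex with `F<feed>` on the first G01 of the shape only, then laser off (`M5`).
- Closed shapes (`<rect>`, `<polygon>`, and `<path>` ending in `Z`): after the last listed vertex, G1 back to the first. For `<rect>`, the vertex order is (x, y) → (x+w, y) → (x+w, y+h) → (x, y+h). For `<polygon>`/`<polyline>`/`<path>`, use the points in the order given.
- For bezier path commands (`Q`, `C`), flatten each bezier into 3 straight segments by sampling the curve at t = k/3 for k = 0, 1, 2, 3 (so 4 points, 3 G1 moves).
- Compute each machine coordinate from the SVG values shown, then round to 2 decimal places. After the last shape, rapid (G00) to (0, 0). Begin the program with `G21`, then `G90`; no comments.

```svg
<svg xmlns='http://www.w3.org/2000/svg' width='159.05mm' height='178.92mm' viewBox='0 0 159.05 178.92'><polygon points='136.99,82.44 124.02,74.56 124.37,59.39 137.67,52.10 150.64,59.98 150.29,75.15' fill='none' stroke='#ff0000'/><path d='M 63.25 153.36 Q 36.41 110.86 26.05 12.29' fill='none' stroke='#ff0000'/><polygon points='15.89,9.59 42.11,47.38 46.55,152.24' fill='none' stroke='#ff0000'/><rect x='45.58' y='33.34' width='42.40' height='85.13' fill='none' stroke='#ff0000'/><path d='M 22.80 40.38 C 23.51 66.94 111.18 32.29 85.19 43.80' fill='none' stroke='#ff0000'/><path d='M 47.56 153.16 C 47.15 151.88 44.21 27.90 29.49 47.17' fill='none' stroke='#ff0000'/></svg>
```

G21
G90
G00 X136.99 Y96.48
M3 S339
G01 X124.02 Y104.36 F2636
G01 X124.37 Y119.53
G01 X137.67 Y126.82
G01 X150.64 Y118.94
G01 X150.29 Y103.77
G01 X136.99 Y96.48
M5
G00 X63.25 Y25.56
M3 S339
G01 X47.19 Y60.12 F2636
G01 X34.79 Y107.15
G01 X26.05 Y166.63
M5
G00 X15.89 Y169.33
M3 S339
G01 X42.11 Y131.54 F2636
G01 X46.55 Y26.68
G01 X15.89 Y169.33
M5
G00 X45.58 Y145.58
M3 S339
G01 X87.98 Y145.58 F2636
G01 X87.98 Y60.45
G01 X45.58 Y60.45
G01 X45.58 Y145.58
M5
G00 X22.80 Y138.54
M3 S339
G01 X45.07 Y128.41 F2636
G01 X80.72 Y135.22
G01 X85.19 Y135.12
M5
G00 X47.56 Y25.76
M3 S339
G01 X45.96 Y58.09 F2636
G01 X40.63 Y113.12
G01 X29.49 Y131.75
M5
G00 X0.00 Y0.00

viewBox `0 0 159.05 178.92` with mm width/height → 1 unit = 1 mm. Flip: y_m = 178.92 − y_svg.

**Shape 1** — `<polygon>` regular polygon, stroke `#ff0000` → engrave (S339, F2636). Machine vertices: (136.99,96.48) → (124.02,104.36) → (124.37,119.53) → (137.67,126.82) → (150.64,118.94) → (150.29,103.77) → (136.99,96.48). Closed: final G1 returns to the first vertex.

**Shape 2** — `<path>` quadratic bezier, stroke `#ff0000` → engrave (S339, F2636). Control points (SVG): P0=(63.25,153.36), P1=(36.41,110.86), P2=(26.05,12.29); sampled at t=k/3. Machine vertices: (63.25,25.56) → (47.19,60.12) → (34.79,107.15) → (26.05,166.63). Open path.

**Shape 3** — `<polygon>` closed polygon, stroke `#ff0000` → engrave (S339, F2636). Machine vertices: (15.89,169.33) → (42.11,131.54) → (46.55,26.68) → (15.89,169.33). Closed: final G1 returns to the first vertex.

**Shape 4** — `<rect>` rectangle, stroke `#ff0000` → engrave (S339, F2636). Machine vertices: (45.58,145.58) → (87.98,145.58) → (87.98,60.45) → (45.58,60.45) → (45.58,145.58). Closed: final G1 returns to the first vertex.

**Shape 5** — `<path>` cubic bezier, stroke `#ff0000` → engrave (S339, F2636). Control points (SVG): P0=(22.80,40.38), P1=(23.51,66.94), P2=(111.18,32.29), P3=(85.19,43.80); sampled at t=k/3. Machine vertices: (22.80,138.54) → (45.07,128.41) → (80.72,135.22) → (85.19,135.12). Open path.

**Shape 6** — `<path>` cubic bezier, stroke `#ff0000` → engrave (S339, F2636). Control points (SVG): P0=(47.56,153.16), P1=(47.15,151.88), P2=(44.21,27.90), P3=(29.49,47.17); sampled at t=k/3. Machine vertices: (47.56,25.76) → (45.96,58.09) → (40.63,113.12) → (29.49,131.75). Open path.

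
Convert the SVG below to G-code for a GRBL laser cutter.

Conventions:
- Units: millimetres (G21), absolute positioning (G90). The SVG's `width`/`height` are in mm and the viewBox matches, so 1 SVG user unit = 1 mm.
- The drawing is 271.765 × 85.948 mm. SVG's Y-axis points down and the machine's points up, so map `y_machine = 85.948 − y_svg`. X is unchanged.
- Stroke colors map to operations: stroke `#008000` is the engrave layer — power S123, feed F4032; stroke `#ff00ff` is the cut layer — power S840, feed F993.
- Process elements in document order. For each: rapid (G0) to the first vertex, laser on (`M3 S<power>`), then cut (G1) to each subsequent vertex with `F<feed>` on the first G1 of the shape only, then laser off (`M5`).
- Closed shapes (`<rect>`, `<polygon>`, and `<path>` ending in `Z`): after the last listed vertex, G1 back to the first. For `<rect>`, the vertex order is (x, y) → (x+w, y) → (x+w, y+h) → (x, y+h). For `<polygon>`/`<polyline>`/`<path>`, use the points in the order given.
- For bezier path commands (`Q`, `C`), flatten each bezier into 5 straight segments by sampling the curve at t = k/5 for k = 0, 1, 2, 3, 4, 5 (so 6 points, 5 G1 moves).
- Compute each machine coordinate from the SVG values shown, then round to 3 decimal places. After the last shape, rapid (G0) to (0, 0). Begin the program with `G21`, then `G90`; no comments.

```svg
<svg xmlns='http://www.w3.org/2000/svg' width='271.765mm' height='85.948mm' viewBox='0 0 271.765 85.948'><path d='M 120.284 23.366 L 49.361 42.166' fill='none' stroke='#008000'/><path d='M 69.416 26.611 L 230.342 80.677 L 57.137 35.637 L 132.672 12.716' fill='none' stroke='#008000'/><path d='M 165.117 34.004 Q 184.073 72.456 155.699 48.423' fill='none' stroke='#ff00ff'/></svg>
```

1 u = 1 mm; y_m = 85.948 − y.

[1] `<path>` line segment, #008000→engrave S123 F4032: (120.284,62.582) → (49.361,43.782)

[2] `<path>` open polyline, #008000→engrave S123 F4032: (69.416,59.337) → (230.342,5.271) → (57.137,50.311) → (132.672,73.232)

[3] `<path>` quadratic bezier, #ff00ff→cut S840 F993: (165.117,51.944) → (170.806,39.063) → (172.709,31.180) → (170.825,28.296) → (165.155,30.411) → (155.699,37.525)

G21
G90
G0 X120.284 Y62.582
M3 S123
G1 X49.361 Y43.782 F4032
M5
G0 X69.416 Y59.337
M3 S123
G1 X230.342 Y5.271 F4032
G1 X57.137 Y50.311
G1 X132.672 Y73.232
M5
G0 X165.117 Y51.944
M3 S840
G1 X170.806 Y39.063 F993
G1 X172.709 Y31.180
G1 X170.825 Y28.296
G1 X165.155 Y30.411
G1 X155.699 Y37.525
M5
G0 X0.000 Y0.000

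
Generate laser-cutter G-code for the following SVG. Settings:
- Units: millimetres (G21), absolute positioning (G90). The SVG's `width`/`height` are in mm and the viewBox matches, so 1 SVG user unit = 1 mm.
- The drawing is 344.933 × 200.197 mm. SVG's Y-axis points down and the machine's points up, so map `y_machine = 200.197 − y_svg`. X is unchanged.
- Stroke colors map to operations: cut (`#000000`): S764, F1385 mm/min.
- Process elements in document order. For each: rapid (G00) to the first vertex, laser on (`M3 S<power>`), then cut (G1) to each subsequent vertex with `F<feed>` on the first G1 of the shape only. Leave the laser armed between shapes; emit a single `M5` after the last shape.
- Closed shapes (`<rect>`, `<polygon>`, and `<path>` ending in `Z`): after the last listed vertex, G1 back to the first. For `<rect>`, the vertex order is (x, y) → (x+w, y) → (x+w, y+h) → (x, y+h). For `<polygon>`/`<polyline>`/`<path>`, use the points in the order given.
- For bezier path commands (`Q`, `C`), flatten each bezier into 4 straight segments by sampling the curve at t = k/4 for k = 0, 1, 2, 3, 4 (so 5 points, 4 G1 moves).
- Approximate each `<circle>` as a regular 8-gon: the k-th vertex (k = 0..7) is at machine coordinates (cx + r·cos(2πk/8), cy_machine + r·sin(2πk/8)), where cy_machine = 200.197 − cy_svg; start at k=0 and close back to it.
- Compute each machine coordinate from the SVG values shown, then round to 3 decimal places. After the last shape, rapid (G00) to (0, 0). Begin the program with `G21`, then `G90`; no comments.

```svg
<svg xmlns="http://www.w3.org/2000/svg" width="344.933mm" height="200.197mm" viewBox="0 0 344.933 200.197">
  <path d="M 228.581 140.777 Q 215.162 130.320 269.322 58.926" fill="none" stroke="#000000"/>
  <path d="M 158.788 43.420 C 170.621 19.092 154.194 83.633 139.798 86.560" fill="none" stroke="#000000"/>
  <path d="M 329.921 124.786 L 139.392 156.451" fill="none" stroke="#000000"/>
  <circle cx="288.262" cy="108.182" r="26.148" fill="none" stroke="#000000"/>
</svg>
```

Since the viewBox matches the mm dimensions, user units are millimetres directly. The only transform is the Y-flip y_m = 200.197 − y_svg.

Shape 1 is a quadratic bezier drawn with `<path>`. Its stroke #000000 means cut at S764, F1385. After flipping Y the toolpath is (228.581,59.420) → (226.095,68.457) → (232.057,85.111) → (246.466,109.383) → (269.322,141.271).

Shape 2 is a cubic bezier drawn with `<path>`. Its stroke #000000 means cut at S764, F1385. After flipping Y the toolpath is (158.788,156.777) → (162.837,160.711) → (159.129,145.428) → (150.503,125.034) → (139.798,113.637).

Shape 3 is a line segment drawn with `<path>`. Its stroke #000000 means cut at S764, F1385. After flipping Y the toolpath is (329.921,75.411) → (139.392,43.746).

Shape 4 is a circle drawn with `<circle>`. Its stroke #000000 means cut at S764, F1385. After flipping Y the toolpath is (314.410,92.015) → (306.751,110.504) → (288.262,118.163) → (269.773,110.504) → (262.114,92.015) → (269.773,73.526) → (288.262,65.867) → (306.751,73.526) → (314.410,92.015), returning to the start.

G21
G90
G00 X228.581 Y59.420
M3 S764
G1 X226.095 Y68.457 F1385
G1 X232.057 Y85.111
G1 X246.466 Y109.383
G1 X269.322 Y141.271
G00 X158.788 Y156.777
M3 S764
G1 X162.837 Y160.711 F1385
G1 X159.129 Y145.428
G1 X150.503 Y125.034
G1 X139.798 Y113.637
G00 X329.921 Y75.411
M3 S764
G1 X139.392 Y43.746 F1385
G00 X314.410 Y92.015
M3 S764
G1 X306.751 Y110.504 F1385
G1 X288.262 Y118.163
G1 X269.773 Y110.504
G1 X262.114 Y92.015
G1 X269.773 Y73.526
G1 X288.262 Y65.867
G1 X306.751 Y73.526
G1 X314.410 Y92.015
M5
G00 X0.000 Y0.000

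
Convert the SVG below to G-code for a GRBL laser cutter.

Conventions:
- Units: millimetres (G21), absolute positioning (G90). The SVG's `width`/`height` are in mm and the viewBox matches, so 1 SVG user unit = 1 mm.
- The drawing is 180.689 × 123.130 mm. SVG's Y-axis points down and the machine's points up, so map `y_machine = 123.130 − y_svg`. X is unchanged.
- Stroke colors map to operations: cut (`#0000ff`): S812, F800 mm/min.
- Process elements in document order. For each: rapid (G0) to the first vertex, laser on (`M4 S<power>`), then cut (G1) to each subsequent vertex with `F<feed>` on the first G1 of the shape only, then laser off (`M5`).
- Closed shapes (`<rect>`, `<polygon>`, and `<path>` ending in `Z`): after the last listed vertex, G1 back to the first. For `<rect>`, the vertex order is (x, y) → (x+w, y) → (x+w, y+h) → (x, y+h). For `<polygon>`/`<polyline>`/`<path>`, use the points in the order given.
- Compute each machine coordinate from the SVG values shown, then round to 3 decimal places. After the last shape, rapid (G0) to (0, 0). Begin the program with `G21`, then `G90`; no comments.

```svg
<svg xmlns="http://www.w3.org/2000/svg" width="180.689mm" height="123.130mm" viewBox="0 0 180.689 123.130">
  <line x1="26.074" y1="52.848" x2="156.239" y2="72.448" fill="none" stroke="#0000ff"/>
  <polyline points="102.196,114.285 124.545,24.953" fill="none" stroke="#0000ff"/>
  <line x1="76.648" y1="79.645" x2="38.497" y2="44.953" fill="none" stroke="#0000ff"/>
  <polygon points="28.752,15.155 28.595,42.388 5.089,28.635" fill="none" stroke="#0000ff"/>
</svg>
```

Since the viewBox matches the mm dimensions, user units are millimetres directly. The only transform is the Y-flip y_m = 123.130 − y_svg.

Shape 1 is a line segment drawn with `<line>`. Its stroke #0000ff means cut at S812, F800. After flipping Y the toolpath is (26.074,70.282) → (156.239,50.682).

Shape 2 is a line segment drawn with `<polyline>`. Its stroke #0000ff means cut at S812, F800. After flipping Y the toolpath is (102.196,8.845) → (124.545,98.177).

Shape 3 is a line segment drawn with `<line>`. Its stroke #0000ff means cut at S812, F800. After flipping Y the toolpath is (76.648,43.485) → (38.497,78.177).

Shape 4 is a regular polygon drawn with `<polygon>`. Its stroke #0000ff means cut at S812, F800. After flipping Y the toolpath is (28.752,107.975) → (28.595,80.742) → (5.089,94.495) → (28.752,107.975), returning to the start.

G21
G90
G0 X26.074 Y70.282
M4 S812
G1 X156.239 Y50.682 F800
M5
G0 X102.196 Y8.845
M4 S812
G1 X124.545 Y98.177 F800
M5
G0 X76.648 Y43.485
M4 S812
G1 X38.497 Y78.177 F800
M5
G0 X28.752 Y107.975
M4 S812
G1 X28.595 Y80.742 F800
G1 X5.089 Y94.495
G1 X28.752 Y107.975
M5
G0 X0.000 Y0.000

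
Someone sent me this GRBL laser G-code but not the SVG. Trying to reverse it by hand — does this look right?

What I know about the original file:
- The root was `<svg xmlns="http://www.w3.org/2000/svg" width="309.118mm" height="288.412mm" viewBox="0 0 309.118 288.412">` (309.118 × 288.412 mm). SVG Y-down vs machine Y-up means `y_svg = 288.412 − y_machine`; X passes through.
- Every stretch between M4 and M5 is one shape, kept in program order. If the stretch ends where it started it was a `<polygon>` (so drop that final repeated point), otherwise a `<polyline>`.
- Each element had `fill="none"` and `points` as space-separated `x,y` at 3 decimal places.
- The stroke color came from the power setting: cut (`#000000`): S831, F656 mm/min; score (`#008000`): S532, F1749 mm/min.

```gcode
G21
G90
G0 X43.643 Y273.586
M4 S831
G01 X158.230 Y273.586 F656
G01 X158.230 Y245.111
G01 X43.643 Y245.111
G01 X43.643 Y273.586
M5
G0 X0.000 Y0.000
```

Machine Y-up, SVG Y-down with viewBox height 288.412, so y_svg = 288.412 − y_machine; X carries over. Every run uses S831, so all elements get stroke `#000000` (cut).

Run 1: The run returns to its start, so emit a `<polygon>` with points (Y-flipped): 43.643,14.826 158.230,14.826 158.230,43.301 43.643,43.301.

<svg xmlns="http://www.w3.org/2000/svg" width="309.118mm" height="288.412mm" viewBox="0 0 309.118 288.412">
  <polygon points="43.643,14.826 158.230,14.826 158.230,43.301 43.643,43.301" fill="none" stroke="#000000"/>
</svg>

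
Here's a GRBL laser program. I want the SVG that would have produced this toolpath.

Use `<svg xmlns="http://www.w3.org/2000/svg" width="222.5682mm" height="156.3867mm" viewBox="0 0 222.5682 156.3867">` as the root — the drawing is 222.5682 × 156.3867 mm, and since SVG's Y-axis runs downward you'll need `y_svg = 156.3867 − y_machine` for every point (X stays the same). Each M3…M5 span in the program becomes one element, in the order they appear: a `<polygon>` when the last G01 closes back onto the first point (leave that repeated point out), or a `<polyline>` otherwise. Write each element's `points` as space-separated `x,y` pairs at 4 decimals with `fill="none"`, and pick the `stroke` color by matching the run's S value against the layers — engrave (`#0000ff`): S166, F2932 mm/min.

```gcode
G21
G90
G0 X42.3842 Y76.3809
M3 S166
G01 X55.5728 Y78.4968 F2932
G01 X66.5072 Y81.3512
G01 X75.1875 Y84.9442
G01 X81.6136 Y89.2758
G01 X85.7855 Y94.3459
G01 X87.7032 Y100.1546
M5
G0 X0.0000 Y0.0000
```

<svg xmlns="http://www.w3.org/2000/svg" width="222.5682mm" height="156.3867mm" viewBox="0 0 222.5682 156.3867">
  <polyline points="42.3842,80.0058 55.5728,77.8899 66.5072,75.0355 75.1875,71.4425 81.6136,67.1109 85.7855,62.0408 87.7032,56.2321" fill="none" stroke="#0000ff"/>
</svg>

y_svg = 156.3867 − y_m. Every run uses S166, so all elements get stroke `#0000ff` (engrave).

[1] open run; points: 42.3842,80.0058 55.5728,77.8899 66.5072,75.0355 75.1875,71.4425 81.6136,67.1109 85.7855,62.0408 87.7032,56.2321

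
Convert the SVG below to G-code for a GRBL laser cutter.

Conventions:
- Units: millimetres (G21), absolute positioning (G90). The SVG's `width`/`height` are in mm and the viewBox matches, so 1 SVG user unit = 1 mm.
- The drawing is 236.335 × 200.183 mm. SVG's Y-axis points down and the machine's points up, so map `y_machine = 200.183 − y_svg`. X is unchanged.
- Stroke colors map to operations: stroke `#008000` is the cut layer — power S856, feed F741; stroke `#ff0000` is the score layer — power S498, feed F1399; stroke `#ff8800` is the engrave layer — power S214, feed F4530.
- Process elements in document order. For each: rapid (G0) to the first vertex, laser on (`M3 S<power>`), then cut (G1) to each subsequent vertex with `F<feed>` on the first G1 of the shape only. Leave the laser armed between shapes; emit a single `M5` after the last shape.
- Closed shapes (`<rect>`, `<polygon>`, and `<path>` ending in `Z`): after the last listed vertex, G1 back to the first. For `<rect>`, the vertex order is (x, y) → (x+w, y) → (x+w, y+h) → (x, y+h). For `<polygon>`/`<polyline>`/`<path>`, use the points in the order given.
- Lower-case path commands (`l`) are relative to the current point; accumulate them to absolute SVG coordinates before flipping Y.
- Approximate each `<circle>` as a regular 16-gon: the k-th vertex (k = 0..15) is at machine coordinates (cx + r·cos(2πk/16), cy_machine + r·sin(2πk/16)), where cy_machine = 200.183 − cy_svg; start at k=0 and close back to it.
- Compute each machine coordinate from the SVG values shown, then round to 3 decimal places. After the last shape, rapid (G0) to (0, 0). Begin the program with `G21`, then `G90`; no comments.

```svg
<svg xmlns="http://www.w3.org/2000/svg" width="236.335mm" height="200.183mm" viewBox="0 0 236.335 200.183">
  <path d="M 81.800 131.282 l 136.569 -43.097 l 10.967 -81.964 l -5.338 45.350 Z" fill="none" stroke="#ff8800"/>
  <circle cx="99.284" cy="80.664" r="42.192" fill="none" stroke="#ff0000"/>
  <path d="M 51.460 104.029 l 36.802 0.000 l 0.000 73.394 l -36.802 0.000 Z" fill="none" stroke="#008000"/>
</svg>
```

Since the viewBox matches the mm dimensions, user units are millimetres directly. The only transform is the Y-flip y_m = 200.183 − y_svg.

Shape 1 is a closed polygon drawn with `<path>`. Its stroke #ff8800 means engrave at S214, F4530. After flipping Y the toolpath is (81.800,68.901) → (218.369,111.998) → (229.336,193.962) → (223.998,148.612) → (81.800,68.901), returning to the start.

Shape 2 is a circle drawn with `<circle>`. Its stroke #ff0000 means score at S498, F1399. After flipping Y the toolpath is (141.476,119.519) → (138.264,135.665) → (129.118,149.353) → (115.430,158.499) → (99.284,161.711) → (83.138,158.499) → (69.450,149.353) → (60.304,135.665) → (57.092,119.519) → (60.304,103.373) → (69.450,89.685) → (83.138,80.539) → (99.284,77.327) → (115.430,80.539) → (129.118,89.685) → (138.264,103.373) → (141.476,119.519), returning to the start.

Shape 3 is a rectangle drawn with `<path>`. Its stroke #008000 means cut at S856, F741. After flipping Y the toolpath is (51.460,96.154) → (88.262,96.154) → (88.262,22.760) → (51.460,22.760) → (51.460,96.154), returning to the start.

G21
G90
G0 X81.800 Y68.901
M3 S214
G1 X218.369 Y111.998 F4530
G1 X229.336 Y193.962
G1 X223.998 Y148.612
G1 X81.800 Y68.901
G0 X141.476 Y119.519
M3 S498
G1 X138.264 Y135.665 F1399
G1 X129.118 Y149.353
G1 X115.430 Y158.499
G1 X99.284 Y161.711
G1 X83.138 Y158.499
G1 X69.450 Y149.353
G1 X60.304 Y135.665
G1 X57.092 Y119.519
G1 X60.304 Y103.373
G1 X69.450 Y89.685
G1 X83.138 Y80.539
G1 X99.284 Y77.327
G1 X115.430 Y80.539
G1 X129.118 Y89.685
G1 X138.264 Y103.373
G1 X141.476 Y119.519
G0 X51.460 Y96.154
M3 S856
G1 X88.262 Y96.154 F741
G1 X88.262 Y22.760
G1 X51.460 Y22.760
G1 X51.460 Y96.154
M5
G0 X0.000 Y0.000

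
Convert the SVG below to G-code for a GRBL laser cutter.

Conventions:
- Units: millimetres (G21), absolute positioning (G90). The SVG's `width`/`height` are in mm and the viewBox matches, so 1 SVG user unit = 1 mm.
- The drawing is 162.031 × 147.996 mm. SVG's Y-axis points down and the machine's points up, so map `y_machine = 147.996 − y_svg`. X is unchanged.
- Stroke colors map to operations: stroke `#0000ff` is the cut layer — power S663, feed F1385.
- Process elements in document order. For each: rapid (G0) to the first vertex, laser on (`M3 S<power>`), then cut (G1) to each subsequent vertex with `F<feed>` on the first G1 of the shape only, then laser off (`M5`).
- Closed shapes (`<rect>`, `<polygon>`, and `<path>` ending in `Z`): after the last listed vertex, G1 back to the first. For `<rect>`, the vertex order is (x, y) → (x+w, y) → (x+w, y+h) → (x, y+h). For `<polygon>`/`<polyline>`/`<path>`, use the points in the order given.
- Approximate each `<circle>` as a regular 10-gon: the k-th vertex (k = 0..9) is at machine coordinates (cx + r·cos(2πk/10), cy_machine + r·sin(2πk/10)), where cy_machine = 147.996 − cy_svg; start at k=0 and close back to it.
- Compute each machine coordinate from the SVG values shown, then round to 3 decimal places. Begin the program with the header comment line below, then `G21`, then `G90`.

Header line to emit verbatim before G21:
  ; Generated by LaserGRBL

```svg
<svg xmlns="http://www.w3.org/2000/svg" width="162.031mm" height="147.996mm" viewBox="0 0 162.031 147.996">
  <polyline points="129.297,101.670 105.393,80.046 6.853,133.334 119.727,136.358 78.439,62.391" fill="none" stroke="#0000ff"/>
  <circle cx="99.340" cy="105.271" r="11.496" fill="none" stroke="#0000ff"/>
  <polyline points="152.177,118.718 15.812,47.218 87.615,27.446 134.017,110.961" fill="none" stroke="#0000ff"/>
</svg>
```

; Generated by LaserGRBL
G21
G90
G0 X129.297 Y46.326
M3 S663
G1 X105.393 Y67.950 F1385
G1 X6.853 Y14.662
G1 X119.727 Y11.638
G1 X78.439 Y85.605
M5
G0 X110.836 Y42.725
M3 S663
G1 X108.640 Y49.482 F1385
G1 X102.892 Y53.658
G1 X95.788 Y53.658
G1 X90.040 Y49.482
G1 X87.844 Y42.725
G1 X90.040 Y35.968
G1 X95.788 Y31.792
G1 X102.892 Y31.792
G1 X108.640 Y35.968
G1 X110.836 Y42.725
M5
G0 X152.177 Y29.278
M3 S663
G1 X15.812 Y100.778 F1385
G1 X87.615 Y120.550
G1 X134.017 Y37.035
M5

Since the viewBox matches the mm dimensions, user units are millimetres directly. The only transform is the Y-flip y_m = 147.996 − y_svg.

Shape 1 is a open polyline drawn with `<polyline>`. Its stroke #0000ff means cut at S663, F1385. After flipping Y the toolpath is (129.297,46.326) → (105.393,67.950) → (6.853,14.662) → (119.727,11.638) → (78.439,85.605).

Shape 2 is a circle drawn with `<circle>`. Its stroke #0000ff means cut at S663, F1385. After flipping Y the toolpath is (110.836,42.725) → (108.640,49.482) → (102.892,53.658) → (95.788,53.658) → (90.040,49.482) → (87.844,42.725) → (90.040,35.968) → (95.788,31.792) → (102.892,31.792) → (108.640,35.968) → (110.836,42.725), returning to the start.

Shape 3 is a open polyline drawn with `<polyline>`. Its stroke #0000ff means cut at S663, F1385. After flipping Y the toolpath is (152.177,29.278) → (15.812,100.778) → (87.615,120.550) → (134.017,37.035).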